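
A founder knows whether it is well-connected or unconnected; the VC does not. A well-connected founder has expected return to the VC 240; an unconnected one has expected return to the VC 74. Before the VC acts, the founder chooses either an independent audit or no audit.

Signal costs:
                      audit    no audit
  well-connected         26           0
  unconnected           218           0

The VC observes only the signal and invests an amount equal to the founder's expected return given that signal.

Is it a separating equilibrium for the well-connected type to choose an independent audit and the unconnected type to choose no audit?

Yes

If types separate, audit earns payment 240 and no audit earns 74.
Well-connected: audit gives 240 − 26 = 214; no audit gives 74 − 0 = 74. No deviation. ✓
Unconnected: no audit gives 74 − 0 = 74; audit gives 240 − 218 = 22. No deviation. ✓
Neither type gains from mimicking the other.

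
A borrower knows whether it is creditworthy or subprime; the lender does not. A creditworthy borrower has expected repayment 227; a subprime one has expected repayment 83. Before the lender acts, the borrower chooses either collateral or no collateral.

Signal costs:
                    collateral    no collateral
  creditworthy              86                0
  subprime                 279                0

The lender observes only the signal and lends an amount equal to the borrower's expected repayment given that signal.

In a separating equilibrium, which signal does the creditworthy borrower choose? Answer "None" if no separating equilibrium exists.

Try creditworthy → collateral, subprime → no collateral:
  If types separate, collateral earns payment 227 and no collateral earns 83.
  Creditworthy: collateral gives 227 − 86 = 141; no collateral gives 83 − 0 = 83. No deviation. ✓
  Subprime: no collateral gives 83 − 0 = 83; collateral gives 227 − 279 = -52. No deviation. ✓
Both hold — the creditworthy type sends collateral.

collateral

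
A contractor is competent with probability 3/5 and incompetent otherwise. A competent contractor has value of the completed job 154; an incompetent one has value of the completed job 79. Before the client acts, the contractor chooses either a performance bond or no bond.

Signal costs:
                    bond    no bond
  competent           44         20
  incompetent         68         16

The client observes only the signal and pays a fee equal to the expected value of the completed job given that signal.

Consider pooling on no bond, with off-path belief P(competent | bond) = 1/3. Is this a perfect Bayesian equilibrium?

Yes

On the equilibrium path (no bond) the client holds the prior 3/5 and pays 3/5·154 + 2/5·79 = 124. Off-path (bond) belief 1/3 gives 1/3·154 + 2/3·79 = 104.
Competent: no bond gives 124 − 20 = 104; bond gives 104 − 44 = 60. Stays. ✓
Incompetent: no bond gives 124 − 16 = 108; bond gives 104 − 68 = 36. Stays. ✓
Beliefs are Bayes-consistent on-path and both types best-respond.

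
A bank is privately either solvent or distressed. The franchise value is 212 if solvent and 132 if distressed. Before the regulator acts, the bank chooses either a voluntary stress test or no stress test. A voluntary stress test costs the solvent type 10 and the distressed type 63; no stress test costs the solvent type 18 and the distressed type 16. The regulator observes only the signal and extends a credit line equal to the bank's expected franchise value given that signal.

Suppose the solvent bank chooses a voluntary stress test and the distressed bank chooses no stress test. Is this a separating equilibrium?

No

Under separation the regulator infers type exactly: stress test → solvent (pays 212), no stress test → distressed (pays 132).
Solvent: stress test gives 212 − 10 = 202; no stress test gives 132 − 18 = 114. No deviation. ✓
Distressed: no stress test gives 132 − 16 = 116; stress test gives 212 − 63 = 149. Would deviate. ✗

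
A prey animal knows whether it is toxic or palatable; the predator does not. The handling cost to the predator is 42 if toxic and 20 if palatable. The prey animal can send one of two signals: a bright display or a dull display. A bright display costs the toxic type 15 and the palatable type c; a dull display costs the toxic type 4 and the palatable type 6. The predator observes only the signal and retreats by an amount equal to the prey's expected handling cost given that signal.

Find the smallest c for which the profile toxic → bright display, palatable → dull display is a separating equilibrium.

28

Under separation: bright display → toxic (pays 42); dull display → palatable (pays 20).
Toxic: 42 − 15 = 27 ≥ 20 − 4 = 16. Holds regardless of c. ✓
Palatable: 20 − 6 ≥ 42 − c, so c ≥ 42 − 14 = 28.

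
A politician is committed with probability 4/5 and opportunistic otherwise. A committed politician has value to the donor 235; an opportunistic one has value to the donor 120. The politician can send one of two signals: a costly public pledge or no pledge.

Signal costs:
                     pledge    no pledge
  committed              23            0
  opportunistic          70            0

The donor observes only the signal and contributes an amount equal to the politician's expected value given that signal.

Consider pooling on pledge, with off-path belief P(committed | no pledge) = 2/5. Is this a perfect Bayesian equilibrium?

No

On the equilibrium path (pledge) the donor holds the prior 4/5 and pays 4/5·235 + 1/5·120 = 212. Off-path (no pledge) belief 2/5 gives 2/5·235 + 3/5·120 = 166.
Committed: pledge gives 212 − 23 = 189; no pledge gives 166 − 0 = 166. Stays. ✓
Opportunistic: pledge gives 212 − 70 = 142; no pledge gives 166 − 0 = 166. Deviates. ✗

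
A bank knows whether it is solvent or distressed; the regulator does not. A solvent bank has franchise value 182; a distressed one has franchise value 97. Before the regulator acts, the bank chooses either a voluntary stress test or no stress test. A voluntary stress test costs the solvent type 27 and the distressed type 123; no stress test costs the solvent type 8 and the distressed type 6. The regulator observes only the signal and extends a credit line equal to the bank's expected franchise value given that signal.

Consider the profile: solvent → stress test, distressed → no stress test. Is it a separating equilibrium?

Under separation the regulator infers type exactly: stress test → solvent (pays 182), no stress test → distressed (pays 97).
Solvent: stress test gives 182 − 27 = 155; no stress test gives 97 − 8 = 89. No deviation. ✓
Distressed: no stress test gives 97 − 6 = 91; stress test gives 182 − 123 = 59. No deviation. ✓
Both incentive constraints hold.

Yes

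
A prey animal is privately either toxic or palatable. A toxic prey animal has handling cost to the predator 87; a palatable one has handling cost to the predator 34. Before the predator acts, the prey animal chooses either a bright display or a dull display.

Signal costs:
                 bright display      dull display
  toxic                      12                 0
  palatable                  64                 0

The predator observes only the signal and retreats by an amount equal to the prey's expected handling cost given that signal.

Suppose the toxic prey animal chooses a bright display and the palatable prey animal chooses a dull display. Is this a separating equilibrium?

Under separation the predator infers type exactly: bright display → toxic (pays 87), dull display → palatable (pays 34).
Toxic: bright display gives 87 − 12 = 75; dull display gives 34 − 0 = 34. No deviation. ✓
Palatable: dull display gives 34 − 0 = 34; bright display gives 87 − 64 = 23. No deviation. ✓
Both incentive constraints hold.

Yes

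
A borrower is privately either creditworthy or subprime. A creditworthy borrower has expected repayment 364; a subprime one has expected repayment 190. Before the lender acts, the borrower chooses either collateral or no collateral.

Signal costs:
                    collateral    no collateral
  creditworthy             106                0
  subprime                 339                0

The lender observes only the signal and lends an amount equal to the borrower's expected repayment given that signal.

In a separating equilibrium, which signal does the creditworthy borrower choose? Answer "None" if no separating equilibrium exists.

collateral

Try creditworthy → collateral, subprime → no collateral:
  If types separate, collateral earns payment 364 and no collateral earns 190.
  Creditworthy: collateral gives 364 − 106 = 258; no collateral gives 190 − 0 = 190. No deviation. ✓
  Subprime: no collateral gives 190 − 0 = 190; collateral gives 364 − 339 = 25. No deviation. ✓
Both hold — the creditworthy type sends collateral.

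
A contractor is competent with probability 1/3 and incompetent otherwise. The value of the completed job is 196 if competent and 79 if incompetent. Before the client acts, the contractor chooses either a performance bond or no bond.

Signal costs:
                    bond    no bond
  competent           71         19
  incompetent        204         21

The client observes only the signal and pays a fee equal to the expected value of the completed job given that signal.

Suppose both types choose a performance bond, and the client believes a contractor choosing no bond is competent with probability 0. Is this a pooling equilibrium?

At the pooled signal (bond) the client holds the prior 1/3 and pays 1/3·196 + 2/3·79 = 118. Off-path (no bond) belief 0 gives 0·196 + 1·79 = 79.
Competent: bond gives 118 − 71 = 47; no bond gives 79 − 19 = 60. Deviates. ✗
Incompetent: bond gives 118 − 204 = -86; no bond gives 79 − 21 = 58. Deviates. ✗

No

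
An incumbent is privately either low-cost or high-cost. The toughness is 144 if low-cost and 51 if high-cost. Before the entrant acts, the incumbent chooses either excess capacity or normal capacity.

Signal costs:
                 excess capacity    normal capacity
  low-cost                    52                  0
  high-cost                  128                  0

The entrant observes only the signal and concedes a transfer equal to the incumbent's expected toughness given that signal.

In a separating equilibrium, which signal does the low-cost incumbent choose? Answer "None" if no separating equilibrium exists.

Try low-cost → excess capacity, high-cost → normal capacity:
  If types separate, excess capacity earns payment 144 and normal capacity earns 51.
  Low-cost: excess capacity gives 144 − 52 = 92; normal capacity gives 51 − 0 = 51. No deviation. ✓
  High-cost: normal capacity gives 51 − 0 = 51; excess capacity gives 144 − 128 = 16. No deviation. ✓
Both hold — the low-cost type sends excess capacity.

excess capacity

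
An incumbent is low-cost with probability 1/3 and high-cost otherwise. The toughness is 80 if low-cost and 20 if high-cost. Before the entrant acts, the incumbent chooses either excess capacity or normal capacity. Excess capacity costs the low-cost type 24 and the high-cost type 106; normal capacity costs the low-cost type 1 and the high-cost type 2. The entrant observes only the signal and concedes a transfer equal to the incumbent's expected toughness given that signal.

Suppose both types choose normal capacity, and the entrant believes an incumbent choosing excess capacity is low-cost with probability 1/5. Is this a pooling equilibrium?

Yes

At the pooled signal (normal capacity) the entrant holds the prior 1/3 and pays 1/3·80 + 2/3·20 = 40. Off-path (excess capacity) belief 1/5 gives 1/5·80 + 4/5·20 = 32.
Low-cost: normal capacity gives 40 − 1 = 39; excess capacity gives 32 − 24 = 8. Stays. ✓
High-cost: normal capacity gives 40 − 2 = 38; excess capacity gives 32 − 106 = -74. Stays. ✓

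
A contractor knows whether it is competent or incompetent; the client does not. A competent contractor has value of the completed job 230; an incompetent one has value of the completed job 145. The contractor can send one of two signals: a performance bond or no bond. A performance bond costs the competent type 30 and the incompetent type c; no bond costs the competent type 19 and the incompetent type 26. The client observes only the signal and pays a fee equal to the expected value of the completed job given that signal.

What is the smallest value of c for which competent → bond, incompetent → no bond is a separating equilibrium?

111

Under separation: bond → competent (pays 230); no bond → incompetent (pays 145).
Competent: 230 − 30 = 200 ≥ 145 − 19 = 126. Holds regardless of c. ✓
Incompetent: 145 − 26 ≥ 230 − c, so c ≥ 230 − 119 = 111.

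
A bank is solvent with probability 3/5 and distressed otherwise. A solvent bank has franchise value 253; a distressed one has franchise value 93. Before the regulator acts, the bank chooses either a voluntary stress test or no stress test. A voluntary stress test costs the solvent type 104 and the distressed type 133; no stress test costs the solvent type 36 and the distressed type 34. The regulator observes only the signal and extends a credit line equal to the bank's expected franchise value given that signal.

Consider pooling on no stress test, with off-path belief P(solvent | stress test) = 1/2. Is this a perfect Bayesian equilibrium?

Yes

On the equilibrium path (no stress test) the regulator holds the prior 3/5 and pays 3/5·253 + 2/5·93 = 189. Off-path (stress test) belief 1/2 gives 1/2·253 + 1/2·93 = 173.
Solvent: no stress test gives 189 − 36 = 153; stress test gives 173 − 104 = 69. Stays. ✓
Distressed: no stress test gives 189 − 34 = 155; stress test gives 173 − 133 = 40. Stays. ✓
Beliefs are Bayes-consistent on-path and both types best-respond.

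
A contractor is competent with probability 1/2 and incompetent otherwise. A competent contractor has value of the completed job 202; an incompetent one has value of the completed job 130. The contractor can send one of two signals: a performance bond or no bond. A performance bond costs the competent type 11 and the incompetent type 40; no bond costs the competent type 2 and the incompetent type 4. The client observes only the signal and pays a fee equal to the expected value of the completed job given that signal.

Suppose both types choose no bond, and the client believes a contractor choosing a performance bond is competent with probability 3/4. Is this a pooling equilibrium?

At the pooled signal (no bond) the client holds the prior 1/2 and pays 1/2·202 + 1/2·130 = 166. Off-path (bond) belief 3/4 gives 3/4·202 + 1/4·130 = 184.
Competent: no bond gives 166 − 2 = 164; bond gives 184 − 11 = 173. Deviates. ✗
Incompetent: no bond gives 166 − 4 = 162; bond gives 184 − 40 = 144. Stays. ✓

No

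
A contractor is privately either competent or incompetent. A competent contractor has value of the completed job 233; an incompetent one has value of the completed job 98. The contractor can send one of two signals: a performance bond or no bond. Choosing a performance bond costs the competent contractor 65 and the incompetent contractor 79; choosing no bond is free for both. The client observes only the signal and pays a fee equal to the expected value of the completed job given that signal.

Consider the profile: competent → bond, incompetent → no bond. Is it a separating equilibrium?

Under separation the client infers type exactly: bond → competent (pays 233), no bond → incompetent (pays 98).
Competent: bond gives 233 − 65 = 168; no bond gives 98 − 0 = 98. No deviation. ✓
Incompetent: no bond gives 98 − 0 = 98; bond gives 233 − 79 = 154. Would deviate. ✗

No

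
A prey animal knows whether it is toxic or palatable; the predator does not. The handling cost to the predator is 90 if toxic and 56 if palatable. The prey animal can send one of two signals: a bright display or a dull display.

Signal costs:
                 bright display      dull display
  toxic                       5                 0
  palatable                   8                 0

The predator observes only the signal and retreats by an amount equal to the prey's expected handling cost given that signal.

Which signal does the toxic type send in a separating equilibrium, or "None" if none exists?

Try toxic → bright display, palatable → dull display:
  If types separate, bright display earns payment 90 and dull display earns 56.
  Toxic: bright display gives 90 − 5 = 85; dull display gives 56 − 0 = 56. No deviation. ✓
  Palatable: dull display gives 56 − 0 = 56; bright display gives 90 − 8 = 82. Would deviate. ✗
Try toxic → dull display, palatable → bright display:
  If types separate, dull display earns payment 90 and bright display earns 56.
  Toxic: dull display gives 90 − 0 = 90; bright display gives 56 − 5 = 51. No deviation. ✓
  Palatable: bright display gives 56 − 8 = 48; dull display gives 90 − 0 = 90. Would deviate. ✗
Neither assignment is incentive-compatible.

None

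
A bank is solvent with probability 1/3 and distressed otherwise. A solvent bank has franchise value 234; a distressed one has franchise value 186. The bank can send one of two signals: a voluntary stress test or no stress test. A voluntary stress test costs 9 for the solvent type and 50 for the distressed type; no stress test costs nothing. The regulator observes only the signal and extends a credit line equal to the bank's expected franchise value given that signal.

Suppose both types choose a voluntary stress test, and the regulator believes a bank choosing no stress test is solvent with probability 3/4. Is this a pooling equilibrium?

No

On the equilibrium path (stress test) the regulator holds the prior 1/3 and pays 1/3·234 + 2/3·186 = 202. Off-path (no stress test) belief 3/4 gives 3/4·234 + 1/4·186 = 222.
Solvent: stress test gives 202 − 9 = 193; no stress test gives 222 − 0 = 222. Deviates. ✗
Distressed: stress test gives 202 − 50 = 152; no stress test gives 222 − 0 = 222. Deviates. ✗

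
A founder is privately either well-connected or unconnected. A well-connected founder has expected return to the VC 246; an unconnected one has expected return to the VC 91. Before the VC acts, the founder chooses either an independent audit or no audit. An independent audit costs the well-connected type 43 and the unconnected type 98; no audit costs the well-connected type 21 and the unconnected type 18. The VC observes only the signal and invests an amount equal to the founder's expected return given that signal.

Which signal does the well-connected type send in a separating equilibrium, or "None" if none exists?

None

Try well-connected → audit, unconnected → no audit:
  If types separate, audit earns payment 246 and no audit earns 91.
  Well-connected: audit gives 246 − 43 = 203; no audit gives 91 − 21 = 70. No deviation. ✓
  Unconnected: no audit gives 91 − 18 = 73; audit gives 246 − 98 = 148. Would deviate. ✗
Try well-connected → no audit, unconnected → audit:
  If types separate, no audit earns payment 246 and audit earns 91.
  Well-connected: no audit gives 246 − 21 = 225; audit gives 91 − 43 = 48. No deviation. ✓
  Unconnected: audit gives 91 − 98 = -7; no audit gives 246 − 18 = 228. Would deviate. ✗
Neither assignment is incentive-compatible.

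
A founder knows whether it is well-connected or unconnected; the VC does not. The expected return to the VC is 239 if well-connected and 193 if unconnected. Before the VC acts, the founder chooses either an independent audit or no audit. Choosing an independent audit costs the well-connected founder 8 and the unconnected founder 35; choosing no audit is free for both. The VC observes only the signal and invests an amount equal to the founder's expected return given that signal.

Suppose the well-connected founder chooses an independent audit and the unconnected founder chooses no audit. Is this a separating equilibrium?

If types separate, audit earns payment 239 and no audit earns 193.
Well-connected: audit gives 239 − 8 = 231; no audit gives 193 − 0 = 193. No deviation. ✓
Unconnected: no audit gives 193 − 0 = 193; audit gives 239 − 35 = 204. Would deviate. ✗

No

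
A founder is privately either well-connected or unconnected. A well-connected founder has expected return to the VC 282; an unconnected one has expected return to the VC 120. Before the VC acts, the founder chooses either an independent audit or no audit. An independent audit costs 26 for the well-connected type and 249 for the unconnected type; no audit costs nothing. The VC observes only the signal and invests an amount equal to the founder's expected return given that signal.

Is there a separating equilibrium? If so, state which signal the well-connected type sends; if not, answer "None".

audit

Try well-connected → audit, unconnected → no audit:
  Under separation the VC infers type exactly: audit → well-connected (pays 282), no audit → unconnected (pays 120).
  Well-connected: audit gives 282 − 26 = 256; no audit gives 120 − 0 = 120. No deviation. ✓
  Unconnected: no audit gives 120 − 0 = 120; audit gives 282 − 249 = 33. No deviation. ✓
Both hold — the well-connected type sends audit.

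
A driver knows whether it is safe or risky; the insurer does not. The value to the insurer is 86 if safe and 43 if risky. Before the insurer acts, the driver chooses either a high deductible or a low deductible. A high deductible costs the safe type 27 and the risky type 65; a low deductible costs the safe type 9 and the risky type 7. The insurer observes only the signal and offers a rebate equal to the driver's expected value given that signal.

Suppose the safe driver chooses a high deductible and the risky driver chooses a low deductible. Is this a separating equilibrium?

If types separate, high deductible earns payment 86 and low deductible earns 43.
Safe: high deductible gives 86 − 27 = 59; low deductible gives 43 − 9 = 34. No deviation. ✓
Risky: low deductible gives 43 − 7 = 36; high deductible gives 86 − 65 = 21. No deviation. ✓
Neither type gains from mimicking the other.

Yes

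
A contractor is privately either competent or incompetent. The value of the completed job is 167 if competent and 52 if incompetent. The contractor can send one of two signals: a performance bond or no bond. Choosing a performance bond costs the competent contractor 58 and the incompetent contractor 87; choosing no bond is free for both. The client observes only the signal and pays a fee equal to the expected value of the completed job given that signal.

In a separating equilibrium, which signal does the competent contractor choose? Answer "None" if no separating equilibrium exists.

None

Try competent → bond, incompetent → no bond:
  If types separate, bond earns payment 167 and no bond earns 52.
  Competent: bond gives 167 − 58 = 109; no bond gives 52 − 0 = 52. No deviation. ✓
  Incompetent: no bond gives 52 − 0 = 52; bond gives 167 − 87 = 80. Would deviate. ✗
Try competent → no bond, incompetent → bond:
  If types separate, no bond earns payment 167 and bond earns 52.
  Competent: no bond gives 167 − 0 = 167; bond gives 52 − 58 = -6. No deviation. ✓
  Incompetent: bond gives 52 − 87 = -35; no bond gives 167 − 0 = 167. Would deviate. ✗
Neither assignment is incentive-compatible.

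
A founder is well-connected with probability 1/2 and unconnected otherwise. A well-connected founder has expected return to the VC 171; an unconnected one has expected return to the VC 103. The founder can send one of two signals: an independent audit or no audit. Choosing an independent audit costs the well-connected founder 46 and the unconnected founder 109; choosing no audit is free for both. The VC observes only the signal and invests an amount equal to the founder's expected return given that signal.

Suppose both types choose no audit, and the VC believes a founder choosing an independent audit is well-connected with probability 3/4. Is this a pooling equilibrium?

At the pooled signal (no audit) the VC holds the prior 1/2 and pays 1/2·171 + 1/2·103 = 137. Off-path (audit) belief 3/4 gives 3/4·171 + 1/4·103 = 154.
Well-connected: no audit gives 137 − 0 = 137; audit gives 154 − 46 = 108. Stays. ✓
Unconnected: no audit gives 137 − 0 = 137; audit gives 154 − 109 = 45. Stays. ✓

Yes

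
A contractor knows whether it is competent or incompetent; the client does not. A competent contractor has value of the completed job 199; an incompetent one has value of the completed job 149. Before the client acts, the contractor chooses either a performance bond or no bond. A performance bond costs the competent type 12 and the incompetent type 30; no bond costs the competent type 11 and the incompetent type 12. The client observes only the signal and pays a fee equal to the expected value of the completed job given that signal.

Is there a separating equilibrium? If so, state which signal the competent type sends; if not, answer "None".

None

Try competent → bond, incompetent → no bond:
  Under separation the client infers type exactly: bond → competent (pays 199), no bond → incompetent (pays 149).
  Competent: bond gives 199 − 12 = 187; no bond gives 149 − 11 = 138. No deviation. ✓
  Incompetent: no bond gives 149 − 12 = 137; bond gives 199 − 30 = 169. Would deviate. ✗
Try competent → no bond, incompetent → bond:
  Under separation the client infers type exactly: no bond → competent (pays 199), bond → incompetent (pays 149).
  Competent: no bond gives 199 − 11 = 188; bond gives 149 − 12 = 137. No deviation. ✓
  Incompetent: bond gives 149 − 30 = 119; no bond gives 199 − 12 = 187. Would deviate. ✗
Neither assignment is incentive-compatible.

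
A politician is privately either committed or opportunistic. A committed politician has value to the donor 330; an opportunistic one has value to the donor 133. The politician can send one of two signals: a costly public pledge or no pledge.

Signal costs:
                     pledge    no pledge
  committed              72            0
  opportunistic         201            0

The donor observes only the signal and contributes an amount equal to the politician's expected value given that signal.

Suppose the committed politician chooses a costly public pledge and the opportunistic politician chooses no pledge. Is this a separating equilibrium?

Yes

If types separate, pledge earns payment 330 and no pledge earns 133.
Committed: pledge gives 330 − 72 = 258; no pledge gives 133 − 0 = 133. No deviation. ✓
Opportunistic: no pledge gives 133 − 0 = 133; pledge gives 330 − 201 = 129. No deviation. ✓
Neither type gains from mimicking the other.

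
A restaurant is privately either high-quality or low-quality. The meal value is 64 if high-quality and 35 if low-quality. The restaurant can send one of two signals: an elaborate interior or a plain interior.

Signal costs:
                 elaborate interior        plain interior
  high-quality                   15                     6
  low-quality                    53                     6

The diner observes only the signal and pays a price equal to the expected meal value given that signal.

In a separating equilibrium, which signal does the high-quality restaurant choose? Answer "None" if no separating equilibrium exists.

elaborate interior

Try high-quality → elaborate interior, low-quality → plain interior:
  Under separation the diner infers type exactly: elaborate interior → high-quality (pays 64), plain interior → low-quality (pays 35).
  High-quality: elaborate interior gives 64 − 15 = 49; plain interior gives 35 − 6 = 29. No deviation. ✓
  Low-quality: plain interior gives 35 − 6 = 29; elaborate interior gives 64 − 53 = 11. No deviation. ✓
Both hold — the high-quality type sends elaborate interior.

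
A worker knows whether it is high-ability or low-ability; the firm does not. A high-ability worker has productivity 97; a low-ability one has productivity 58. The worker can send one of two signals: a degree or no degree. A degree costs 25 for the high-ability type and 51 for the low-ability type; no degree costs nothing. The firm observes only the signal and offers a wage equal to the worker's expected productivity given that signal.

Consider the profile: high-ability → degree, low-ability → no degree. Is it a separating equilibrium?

Yes

Under separation the firm infers type exactly: degree → high-ability (pays 97), no degree → low-ability (pays 58).
High-ability: degree gives 97 − 25 = 72; no degree gives 58 − 0 = 58. No deviation. ✓
Low-ability: no degree gives 58 − 0 = 58; degree gives 97 − 51 = 46. No deviation. ✓
Neither type gains from mimicking the other.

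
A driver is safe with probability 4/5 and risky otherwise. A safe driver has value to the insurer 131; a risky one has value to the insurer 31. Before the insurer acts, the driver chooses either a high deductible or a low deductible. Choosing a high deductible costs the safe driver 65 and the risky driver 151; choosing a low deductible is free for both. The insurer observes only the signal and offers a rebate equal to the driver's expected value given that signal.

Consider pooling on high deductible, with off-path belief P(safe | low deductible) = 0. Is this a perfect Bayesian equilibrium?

At the pooled signal (high deductible) the insurer holds the prior 4/5 and pays 4/5·131 + 1/5·31 = 111. Off-path (low deductible) belief 0 gives 0·131 + 1·31 = 31.
Safe: high deductible gives 111 − 65 = 46; low deductible gives 31 − 0 = 31. Stays. ✓
Risky: high deductible gives 111 − 151 = -40; low deductible gives 31 − 0 = 31. Deviates. ✗

No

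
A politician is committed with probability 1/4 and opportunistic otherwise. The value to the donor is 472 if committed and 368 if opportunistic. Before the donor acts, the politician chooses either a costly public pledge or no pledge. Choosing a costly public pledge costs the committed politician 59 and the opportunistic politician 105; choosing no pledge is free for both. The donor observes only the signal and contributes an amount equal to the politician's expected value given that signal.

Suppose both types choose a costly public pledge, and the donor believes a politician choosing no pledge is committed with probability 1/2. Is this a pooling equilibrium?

At the pooled signal (pledge) the donor holds the prior 1/4 and pays 1/4·472 + 3/4·368 = 394. Off-path (no pledge) belief 1/2 gives 1/2·472 + 1/2·368 = 420.
Committed: pledge gives 394 − 59 = 335; no pledge gives 420 − 0 = 420. Deviates. ✗
Opportunistic: pledge gives 394 − 105 = 289; no pledge gives 420 − 0 = 420. Deviates. ✗

No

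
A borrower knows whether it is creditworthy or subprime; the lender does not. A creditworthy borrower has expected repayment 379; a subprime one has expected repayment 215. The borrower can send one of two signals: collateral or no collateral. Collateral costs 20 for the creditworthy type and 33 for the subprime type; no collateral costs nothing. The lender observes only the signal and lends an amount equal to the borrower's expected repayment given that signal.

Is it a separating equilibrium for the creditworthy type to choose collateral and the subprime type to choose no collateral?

No

Under separation the lender infers type exactly: collateral → creditworthy (pays 379), no collateral → subprime (pays 215).
Creditworthy: collateral gives 379 − 20 = 359; no collateral gives 215 − 0 = 215. No deviation. ✓
Subprime: no collateral gives 215 − 0 = 215; collateral gives 379 − 33 = 346. Would deviate. ✗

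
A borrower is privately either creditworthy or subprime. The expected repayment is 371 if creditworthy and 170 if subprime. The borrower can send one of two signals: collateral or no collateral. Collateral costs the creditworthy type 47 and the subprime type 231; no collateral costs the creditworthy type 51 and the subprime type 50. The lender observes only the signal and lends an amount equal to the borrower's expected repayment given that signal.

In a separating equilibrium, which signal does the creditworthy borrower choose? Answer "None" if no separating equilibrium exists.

Try creditworthy → collateral, subprime → no collateral:
  If types separate, collateral earns payment 371 and no collateral earns 170.
  Creditworthy: collateral gives 371 − 47 = 324; no collateral gives 170 − 51 = 119. No deviation. ✓
  Subprime: no collateral gives 170 − 50 = 120; collateral gives 371 − 231 = 140. Would deviate. ✗
Try creditworthy → no collateral, subprime → collateral:
  If types separate, no collateral earns payment 371 and collateral earns 170.
  Creditworthy: no collateral gives 371 − 51 = 320; collateral gives 170 − 47 = 123. No deviation. ✓
  Subprime: collateral gives 170 − 231 = -61; no collateral gives 371 − 50 = 321. Would deviate. ✗
Neither assignment is incentive-compatible.

None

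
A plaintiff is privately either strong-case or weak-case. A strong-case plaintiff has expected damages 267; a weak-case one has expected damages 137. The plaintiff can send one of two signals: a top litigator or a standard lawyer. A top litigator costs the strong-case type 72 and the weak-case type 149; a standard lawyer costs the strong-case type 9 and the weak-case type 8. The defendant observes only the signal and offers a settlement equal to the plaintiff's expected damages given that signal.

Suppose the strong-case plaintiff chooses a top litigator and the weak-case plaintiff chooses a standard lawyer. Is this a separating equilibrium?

Yes

If types separate, top litigator earns payment 267 and standard lawyer earns 137.
Strong-case: top litigator gives 267 − 72 = 195; standard lawyer gives 137 − 9 = 128. No deviation. ✓
Weak-case: standard lawyer gives 137 − 8 = 129; top litigator gives 267 − 149 = 118. No deviation. ✓
Neither type gains from mimicking the other.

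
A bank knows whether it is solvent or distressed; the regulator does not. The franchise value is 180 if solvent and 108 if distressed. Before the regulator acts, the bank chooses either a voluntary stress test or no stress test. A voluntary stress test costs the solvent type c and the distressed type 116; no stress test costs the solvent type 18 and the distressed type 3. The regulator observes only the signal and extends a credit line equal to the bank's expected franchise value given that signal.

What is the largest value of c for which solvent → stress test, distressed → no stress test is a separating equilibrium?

90

Under separation: stress test → solvent (pays 180); no stress test → distressed (pays 108).
Distressed: 108 − 3 = 105 ≥ 180 − 116 = 64. Holds regardless of c. ✓
Solvent: 180 − c ≥ 108 − 18, so c ≤ 180 − 90 = 90.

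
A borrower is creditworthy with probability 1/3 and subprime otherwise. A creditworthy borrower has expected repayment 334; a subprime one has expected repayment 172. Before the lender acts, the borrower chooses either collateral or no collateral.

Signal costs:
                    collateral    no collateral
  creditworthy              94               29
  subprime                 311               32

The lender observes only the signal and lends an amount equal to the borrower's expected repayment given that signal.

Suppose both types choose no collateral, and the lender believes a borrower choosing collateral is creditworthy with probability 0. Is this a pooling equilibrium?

Yes

On the equilibrium path (no collateral) the lender holds the prior 1/3 and pays 1/3·334 + 2/3·172 = 226. Off-path (collateral) belief 0 gives 0·334 + 1·172 = 172.
Creditworthy: no collateral gives 226 − 29 = 197; collateral gives 172 − 94 = 78. Stays. ✓
Subprime: no collateral gives 226 − 32 = 194; collateral gives 172 − 311 = -139. Stays. ✓
Beliefs are Bayes-consistent on-path and both types best-respond.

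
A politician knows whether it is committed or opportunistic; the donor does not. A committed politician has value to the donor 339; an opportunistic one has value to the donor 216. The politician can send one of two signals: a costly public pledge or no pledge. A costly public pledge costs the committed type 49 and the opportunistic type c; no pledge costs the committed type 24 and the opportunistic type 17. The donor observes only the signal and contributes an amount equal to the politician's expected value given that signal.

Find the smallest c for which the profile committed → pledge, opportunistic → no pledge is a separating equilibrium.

140

Under separation: pledge → committed (pays 339); no pledge → opportunistic (pays 216).
Committed: 339 − 49 = 290 ≥ 216 − 24 = 192. Holds regardless of c. ✓
Opportunistic: 216 − 17 ≥ 339 − c, so c ≥ 339 − 199 = 140.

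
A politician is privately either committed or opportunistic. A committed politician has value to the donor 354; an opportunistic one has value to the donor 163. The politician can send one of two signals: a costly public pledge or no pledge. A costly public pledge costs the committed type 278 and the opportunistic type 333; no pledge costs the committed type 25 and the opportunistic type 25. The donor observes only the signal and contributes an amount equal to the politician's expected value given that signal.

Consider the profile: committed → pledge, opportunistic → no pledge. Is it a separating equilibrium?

No

If types separate, pledge earns payment 354 and no pledge earns 163.
Committed: pledge gives 354 − 278 = 76; no pledge gives 163 − 25 = 138. Would deviate. ✗
Opportunistic: no pledge gives 163 − 25 = 138; pledge gives 354 − 333 = 21. No deviation. ✓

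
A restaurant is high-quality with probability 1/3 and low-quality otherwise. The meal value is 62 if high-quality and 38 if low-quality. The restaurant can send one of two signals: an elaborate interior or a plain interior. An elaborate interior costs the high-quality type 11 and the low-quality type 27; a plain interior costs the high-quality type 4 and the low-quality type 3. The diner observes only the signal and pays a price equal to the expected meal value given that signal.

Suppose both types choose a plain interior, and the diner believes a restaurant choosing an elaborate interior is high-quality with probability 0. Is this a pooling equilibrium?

At the pooled signal (plain interior) the diner holds the prior 1/3 and pays 1/3·62 + 2/3·38 = 46. Off-path (elaborate interior) belief 0 gives 0·62 + 1·38 = 38.
High-quality: plain interior gives 46 − 4 = 42; elaborate interior gives 38 − 11 = 27. Stays. ✓
Low-quality: plain interior gives 46 − 3 = 43; elaborate interior gives 38 − 27 = 11. Stays. ✓

Yes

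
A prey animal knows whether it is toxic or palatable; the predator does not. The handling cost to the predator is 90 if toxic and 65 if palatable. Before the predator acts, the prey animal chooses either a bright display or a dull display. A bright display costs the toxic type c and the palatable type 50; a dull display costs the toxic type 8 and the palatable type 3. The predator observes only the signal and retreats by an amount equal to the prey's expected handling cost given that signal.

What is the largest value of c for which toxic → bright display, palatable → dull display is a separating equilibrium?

Under separation: bright display → toxic (pays 90); dull display → palatable (pays 65).
Palatable: 65 − 3 = 62 ≥ 90 − 50 = 40. Holds regardless of c. ✓
Toxic: 90 − c ≥ 65 − 8, so c ≤ 90 − 57 = 33.

33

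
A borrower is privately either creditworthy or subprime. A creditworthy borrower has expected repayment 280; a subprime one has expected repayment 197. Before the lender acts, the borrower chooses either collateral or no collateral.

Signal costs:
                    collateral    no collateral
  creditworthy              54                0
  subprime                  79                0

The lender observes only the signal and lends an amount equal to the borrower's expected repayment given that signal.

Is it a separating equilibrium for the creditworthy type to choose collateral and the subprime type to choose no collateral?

No

If types separate, collateral earns payment 280 and no collateral earns 197.
Creditworthy: collateral gives 280 − 54 = 226; no collateral gives 197 − 0 = 197. No deviation. ✓
Subprime: no collateral gives 197 − 0 = 197; collateral gives 280 − 79 = 201. Would deviate. ✗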